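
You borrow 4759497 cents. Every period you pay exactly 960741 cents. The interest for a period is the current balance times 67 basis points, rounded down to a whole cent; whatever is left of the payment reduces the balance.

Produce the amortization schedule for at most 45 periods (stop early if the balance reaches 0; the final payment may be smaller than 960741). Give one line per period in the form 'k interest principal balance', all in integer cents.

1 31888 928853 3830644
2 25665 935076 2895568
3 19400 941341 1954227
4 13093 947648 1006579
5 6744 953997 52582
6 352 52582 0

1. interest=⌊4759497·67/10000⌋=31888; principal=960741-31888=928853; balance=4759497-928853=3830644
2. interest=⌊3830644·67/10000⌋=25665; principal=960741-25665=935076; balance=3830644-935076=2895568
3. interest=⌊2895568·67/10000⌋=19400; principal=960741-19400=941341; balance=2895568-941341=1954227
4. interest=⌊1954227·67/10000⌋=13093; principal=960741-13093=947648; balance=1954227-947648=1006579
5. interest=⌊1006579·67/10000⌋=6744; principal=960741-6744=953997; balance=1006579-953997=52582
6. interest=⌊52582·67/10000⌋=352; principal=min(960741-352,52582)=52582; balance=52582-52582=0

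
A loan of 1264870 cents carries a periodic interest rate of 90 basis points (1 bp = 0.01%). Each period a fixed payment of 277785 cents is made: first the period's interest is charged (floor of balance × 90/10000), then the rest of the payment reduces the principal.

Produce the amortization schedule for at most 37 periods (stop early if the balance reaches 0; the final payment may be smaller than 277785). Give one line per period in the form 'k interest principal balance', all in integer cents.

1. interest=⌊1264870·90/10000⌋=11383; principal=277785-11383=266402; balance=1264870-266402=998468
2. interest=⌊998468·90/10000⌋=8986; principal=277785-8986=268799; balance=998468-268799=729669
3. interest=⌊729669·90/10000⌋=6567; principal=277785-6567=271218; balance=729669-271218=458451
4. interest=⌊458451·90/10000⌋=4126; principal=277785-4126=273659; balance=458451-273659=184792
5. interest=⌊184792·90/10000⌋=1663; principal=min(277785-1663,184792)=184792; balance=184792-184792=0

1 11383 266402 998468
2 8986 268799 729669
3 6567 271218 458451
4 4126 273659 184792
5 1663 184792 0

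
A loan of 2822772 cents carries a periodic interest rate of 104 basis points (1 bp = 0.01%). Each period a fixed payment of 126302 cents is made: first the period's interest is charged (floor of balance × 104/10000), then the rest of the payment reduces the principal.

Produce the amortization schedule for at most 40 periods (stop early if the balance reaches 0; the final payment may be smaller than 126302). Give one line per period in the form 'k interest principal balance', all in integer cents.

1. interest=⌊2822772·104/10000⌋=29356; principal=126302-29356=96946; balance=2822772-96946=2725826
2. interest=⌊2725826·104/10000⌋=28348; principal=126302-28348=97954; balance=2725826-97954=2627872
3. interest=⌊2627872·104/10000⌋=27329; principal=126302-27329=98973; balance=2627872-98973=2528899
4. interest=⌊2528899·104/10000⌋=26300; principal=126302-26300=100002; balance=2528899-100002=2428897
5. interest=⌊2428897·104/10000⌋=25260; principal=126302-25260=101042; balance=2428897-101042=2327855
6. interest=⌊2327855·104/10000⌋=24209; principal=126302-24209=102093; balance=2327855-102093=2225762
7. interest=⌊2225762·104/10000⌋=23147; principal=126302-23147=103155; balance=2225762-103155=2122607
8. interest=⌊2122607·104/10000⌋=22075; principal=126302-22075=104227; balance=2122607-104227=2018380
9. interest=⌊2018380·104/10000⌋=20991; principal=126302-20991=105311; balance=2018380-105311=1913069
10. interest=⌊1913069·104/10000⌋=19895; principal=126302-19895=106407; balance=1913069-106407=1806662
11. interest=⌊1806662·104/10000⌋=18789; principal=126302-18789=107513; balance=1806662-107513=1699149
12. interest=⌊1699149·104/10000⌋=17671; principal=126302-17671=108631; balance=1699149-108631=1590518
13. interest=⌊1590518·104/10000⌋=16541; principal=126302-16541=109761; balance=1590518-109761=1480757
14. interest=⌊1480757·104/10000⌋=15399; principal=126302-15399=110903; balance=1480757-110903=1369854
15. interest=⌊1369854·104/10000⌋=14246; principal=126302-14246=112056; balance=1369854-112056=1257798
16. interest=⌊1257798·104/10000⌋=13081; principal=126302-13081=113221; balance=1257798-113221=1144577
17. interest=⌊1144577·104/10000⌋=11903; principal=126302-11903=114399; balance=1144577-114399=1030178
18. interest=⌊1030178·104/10000⌋=10713; principal=126302-10713=115589; balance=1030178-115589=914589
19. interest=⌊914589·104/10000⌋=9511; principal=126302-9511=116791; balance=914589-116791=797798
20. interest=⌊797798·104/10000⌋=8297; principal=126302-8297=118005; balance=797798-118005=679793
21. interest=⌊679793·104/10000⌋=7069; principal=126302-7069=119233; balance=679793-119233=560560
22. interest=⌊560560·104/10000⌋=5829; principal=126302-5829=120473; balance=560560-120473=440087
23. interest=⌊440087·104/10000⌋=4576; principal=126302-4576=121726; balance=440087-121726=318361
24. interest=⌊318361·104/10000⌋=3310; principal=126302-3310=122992; balance=318361-122992=195369
25. interest=⌊195369·104/10000⌋=2031; principal=126302-2031=124271; balance=195369-124271=71098
26. interest=⌊71098·104/10000⌋=739; principal=min(126302-739,71098)=71098; balance=71098-71098=0

1 29356 96946 2725826
2 28348 97954 2627872
3 27329 98973 2528899
4 26300 100002 2428897
5 25260 101042 2327855
6 24209 102093 2225762
7 23147 103155 2122607
8 22075 104227 2018380
9 20991 105311 1913069
10 19895 106407 1806662
11 18789 107513 1699149
12 17671 108631 1590518
13 16541 109761 1480757
14 15399 110903 1369854
15 14246 112056 1257798
16 13081 113221 1144577
17 11903 114399 1030178
18 10713 115589 914589
19 9511 116791 797798
20 8297 118005 679793
21 7069 119233 560560
22 5829 120473 440087
23 4576 121726 318361
24 3310 122992 195369
25 2031 124271 71098
26 739 71098 0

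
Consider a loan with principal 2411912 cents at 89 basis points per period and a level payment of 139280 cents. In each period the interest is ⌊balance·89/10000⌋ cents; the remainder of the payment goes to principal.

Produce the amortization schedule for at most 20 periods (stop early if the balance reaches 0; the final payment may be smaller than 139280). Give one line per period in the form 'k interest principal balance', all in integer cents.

1. interest=⌊2411912·89/10000⌋=21466; principal=139280-21466=117814; balance=2411912-117814=2294098
2. interest=⌊2294098·89/10000⌋=20417; principal=139280-20417=118863; balance=2294098-118863=2175235
3. interest=⌊2175235·89/10000⌋=19359; principal=139280-19359=119921; balance=2175235-119921=2055314
4. interest=⌊2055314·89/10000⌋=18292; principal=139280-18292=120988; balance=2055314-120988=1934326
5. interest=⌊1934326·89/10000⌋=17215; principal=139280-17215=122065; balance=1934326-122065=1812261
6. interest=⌊1812261·89/10000⌋=16129; principal=139280-16129=123151; balance=1812261-123151=1689110
7. interest=⌊1689110·89/10000⌋=15033; principal=139280-15033=124247; balance=1689110-124247=1564863
8. interest=⌊1564863·89/10000⌋=13927; principal=139280-13927=125353; balance=1564863-125353=1439510
9. interest=⌊1439510·89/10000⌋=12811; principal=139280-12811=126469; balance=1439510-126469=1313041
10. interest=⌊1313041·89/10000⌋=11686; principal=139280-11686=127594; balance=1313041-127594=1185447
11. interest=⌊1185447·89/10000⌋=10550; principal=139280-10550=128730; balance=1185447-128730=1056717
12. interest=⌊1056717·89/10000⌋=9404; principal=139280-9404=129876; balance=1056717-129876=926841
13. interest=⌊926841·89/10000⌋=8248; principal=139280-8248=131032; balance=926841-131032=795809
14. interest=⌊795809·89/10000⌋=7082; principal=139280-7082=132198; balance=795809-132198=663611
15. interest=⌊663611·89/10000⌋=5906; principal=139280-5906=133374; balance=663611-133374=530237
16. interest=⌊530237·89/10000⌋=4719; principal=139280-4719=134561; balance=530237-134561=395676
17. interest=⌊395676·89/10000⌋=3521; principal=139280-3521=135759; balance=395676-135759=259917
18. interest=⌊259917·89/10000⌋=2313; principal=139280-2313=136967; balance=259917-136967=122950
19. interest=⌊122950·89/10000⌋=1094; principal=min(139280-1094,122950)=122950; balance=122950-122950=0

1 21466 117814 2294098
2 20417 118863 2175235
3 19359 119921 2055314
4 18292 120988 1934326
5 17215 122065 1812261
6 16129 123151 1689110
7 15033 124247 1564863
8 13927 125353 1439510
9 12811 126469 1313041
10 11686 127594 1185447
11 10550 128730 1056717
12 9404 129876 926841
13 8248 131032 795809
14 7082 132198 663611
15 5906 133374 530237
16 4719 134561 395676
17 3521 135759 259917
18 2313 136967 122950
19 1094 122950 0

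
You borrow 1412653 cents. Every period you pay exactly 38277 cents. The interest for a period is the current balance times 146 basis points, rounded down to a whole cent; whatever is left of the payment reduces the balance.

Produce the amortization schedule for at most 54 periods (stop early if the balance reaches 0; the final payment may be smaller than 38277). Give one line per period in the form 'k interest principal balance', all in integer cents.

1. interest=⌊1412653·146/10000⌋=20624; principal=38277-20624=17653; balance=1412653-17653=1395000
2. interest=⌊1395000·146/10000⌋=20367; principal=38277-20367=17910; balance=1395000-17910=1377090
3. interest=⌊1377090·146/10000⌋=20105; principal=38277-20105=18172; balance=1377090-18172=1358918
4. interest=⌊1358918·146/10000⌋=19840; principal=38277-19840=18437; balance=1358918-18437=1340481
5. interest=⌊1340481·146/10000⌋=19571; principal=38277-19571=18706; balance=1340481-18706=1321775
6. interest=⌊1321775·146/10000⌋=19297; principal=38277-19297=18980; balance=1321775-18980=1302795
7. interest=⌊1302795·146/10000⌋=19020; principal=38277-19020=19257; balance=1302795-19257=1283538
8. interest=⌊1283538·146/10000⌋=18739; principal=38277-18739=19538; balance=1283538-19538=1264000
9. interest=⌊1264000·146/10000⌋=18454; principal=38277-18454=19823; balance=1264000-19823=1244177
10. interest=⌊1244177·146/10000⌋=18164; principal=38277-18164=20113; balance=1244177-20113=1224064
11. interest=⌊1224064·146/10000⌋=17871; principal=38277-17871=20406; balance=1224064-20406=1203658
12. interest=⌊1203658·146/10000⌋=17573; principal=38277-17573=20704; balance=1203658-20704=1182954
13. interest=⌊1182954·146/10000⌋=17271; principal=38277-17271=21006; balance=1182954-21006=1161948
14. interest=⌊1161948·146/10000⌋=16964; principal=38277-16964=21313; balance=1161948-21313=1140635
15. interest=⌊1140635·146/10000⌋=16653; principal=38277-16653=21624; balance=1140635-21624=1119011
16. interest=⌊1119011·146/10000⌋=16337; principal=38277-16337=21940; balance=1119011-21940=1097071
17. interest=⌊1097071·146/10000⌋=16017; principal=38277-16017=22260; balance=1097071-22260=1074811
18. interest=⌊1074811·146/10000⌋=15692; principal=38277-15692=22585; balance=1074811-22585=1052226
19. interest=⌊1052226·146/10000⌋=15362; principal=38277-15362=22915; balance=1052226-22915=1029311
20. interest=⌊1029311·146/10000⌋=15027; principal=38277-15027=23250; balance=1029311-23250=1006061
21. interest=⌊1006061·146/10000⌋=14688; principal=38277-14688=23589; balance=1006061-23589=982472
22. interest=⌊982472·146/10000⌋=14344; principal=38277-14344=23933; balance=982472-23933=958539
23. interest=⌊958539·146/10000⌋=13994; principal=38277-13994=24283; balance=958539-24283=934256
24. interest=⌊934256·146/10000⌋=13640; principal=38277-13640=24637; balance=934256-24637=909619
25. interest=⌊909619·146/10000⌋=13280; principal=38277-13280=24997; balance=909619-24997=884622
26. interest=⌊884622·146/10000⌋=12915; principal=38277-12915=25362; balance=884622-25362=859260
27. interest=⌊859260·146/10000⌋=12545; principal=38277-12545=25732; balance=859260-25732=833528
28. interest=⌊833528·146/10000⌋=12169; principal=38277-12169=26108; balance=833528-26108=807420
29. interest=⌊807420·146/10000⌋=11788; principal=38277-11788=26489; balance=807420-26489=780931
30. interest=⌊780931·146/10000⌋=11401; principal=38277-11401=26876; balance=780931-26876=754055
31. interest=⌊754055·146/10000⌋=11009; principal=38277-11009=27268; balance=754055-27268=726787
32. interest=⌊726787·146/10000⌋=10611; principal=38277-10611=27666; balance=726787-27666=699121
33. interest=⌊699121·146/10000⌋=10207; principal=38277-10207=28070; balance=699121-28070=671051
34. interest=⌊671051·146/10000⌋=9797; principal=38277-9797=28480; balance=671051-28480=642571
35. interest=⌊642571·146/10000⌋=9381; principal=38277-9381=28896; balance=642571-28896=613675
36. interest=⌊613675·146/10000⌋=8959; principal=38277-8959=29318; balance=613675-29318=584357
37. interest=⌊584357·146/10000⌋=8531; principal=38277-8531=29746; balance=584357-29746=554611
38. interest=⌊554611·146/10000⌋=8097; principal=38277-8097=30180; balance=554611-30180=524431
39. interest=⌊524431·146/10000⌋=7656; principal=38277-7656=30621; balance=524431-30621=493810
40. interest=⌊493810·146/10000⌋=7209; principal=38277-7209=31068; balance=493810-31068=462742
41. interest=⌊462742·146/10000⌋=6756; principal=38277-6756=31521; balance=462742-31521=431221
42. interest=⌊431221·146/10000⌋=6295; principal=38277-6295=31982; balance=431221-31982=399239
43. interest=⌊399239·146/10000⌋=5828; principal=38277-5828=32449; balance=399239-32449=366790
44. interest=⌊366790·146/10000⌋=5355; principal=38277-5355=32922; balance=366790-32922=333868
45. interest=⌊333868·146/10000⌋=4874; principal=38277-4874=33403; balance=333868-33403=300465
46. interest=⌊300465·146/10000⌋=4386; principal=38277-4386=33891; balance=300465-33891=266574
47. interest=⌊266574·146/10000⌋=3891; principal=38277-3891=34386; balance=266574-34386=232188
48. interest=⌊232188·146/10000⌋=3389; principal=38277-3389=34888; balance=232188-34888=197300
49. interest=⌊197300·146/10000⌋=2880; principal=38277-2880=35397; balance=197300-35397=161903
50. interest=⌊161903·146/10000⌋=2363; principal=38277-2363=35914; balance=161903-35914=125989
51. interest=⌊125989·146/10000⌋=1839; principal=38277-1839=36438; balance=125989-36438=89551
52. interest=⌊89551·146/10000⌋=1307; principal=38277-1307=36970; balance=89551-36970=52581
53. interest=⌊52581·146/10000⌋=767; principal=38277-767=37510; balance=52581-37510=15071
54. interest=⌊15071·146/10000⌋=220; principal=min(38277-220,15071)=15071; balance=15071-15071=0

1 20624 17653 1395000
2 20367 17910 1377090
3 20105 18172 1358918
4 19840 18437 1340481
5 19571 18706 1321775
6 19297 18980 1302795
7 19020 19257 1283538
8 18739 19538 1264000
9 18454 19823 1244177
10 18164 20113 1224064
11 17871 20406 1203658
12 17573 20704 1182954
13 17271 21006 1161948
14 16964 21313 1140635
15 16653 21624 1119011
16 16337 21940 1097071
17 16017 22260 1074811
18 15692 22585 1052226
19 15362 22915 1029311
20 15027 23250 1006061
21 14688 23589 982472
22 14344 23933 958539
23 13994 24283 934256
24 13640 24637 909619
25 13280 24997 884622
26 12915 25362 859260
27 12545 25732 833528
28 12169 26108 807420
29 11788 26489 780931
30 11401 26876 754055
31 11009 27268 726787
32 10611 27666 699121
33 10207 28070 671051
34 9797 28480 642571
35 9381 28896 613675
36 8959 29318 584357
37 8531 29746 554611
38 8097 30180 524431
39 7656 30621 493810
40 7209 31068 462742
41 6756 31521 431221
42 6295 31982 399239
43 5828 32449 366790
44 5355 32922 333868
45 4874 33403 300465
46 4386 33891 266574
47 3891 34386 232188
48 3389 34888 197300
49 2880 35397 161903
50 2363 35914 125989
51 1839 36438 89551
52 1307 36970 52581
53 767 37510 15071
54 220 15071 0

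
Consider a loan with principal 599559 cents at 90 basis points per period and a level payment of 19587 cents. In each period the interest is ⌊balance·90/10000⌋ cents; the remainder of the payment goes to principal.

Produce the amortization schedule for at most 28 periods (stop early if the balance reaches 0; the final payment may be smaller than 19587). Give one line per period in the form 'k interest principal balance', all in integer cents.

1. interest=⌊599559·90/10000⌋=5396; principal=19587-5396=14191; balance=599559-14191=585368
2. interest=⌊585368·90/10000⌋=5268; principal=19587-5268=14319; balance=585368-14319=571049
3. interest=⌊571049·90/10000⌋=5139; principal=19587-5139=14448; balance=571049-14448=556601
4. interest=⌊556601·90/10000⌋=5009; principal=19587-5009=14578; balance=556601-14578=542023
5. interest=⌊542023·90/10000⌋=4878; principal=19587-4878=14709; balance=542023-14709=527314
6. interest=⌊527314·90/10000⌋=4745; principal=19587-4745=14842; balance=527314-14842=512472
7. interest=⌊512472·90/10000⌋=4612; principal=19587-4612=14975; balance=512472-14975=497497
8. interest=⌊497497·90/10000⌋=4477; principal=19587-4477=15110; balance=497497-15110=482387
9. interest=⌊482387·90/10000⌋=4341; principal=19587-4341=15246; balance=482387-15246=467141
10. interest=⌊467141·90/10000⌋=4204; principal=19587-4204=15383; balance=467141-15383=451758
11. interest=⌊451758·90/10000⌋=4065; principal=19587-4065=15522; balance=451758-15522=436236
12. interest=⌊436236·90/10000⌋=3926; principal=19587-3926=15661; balance=436236-15661=420575
13. interest=⌊420575·90/10000⌋=3785; principal=19587-3785=15802; balance=420575-15802=404773
14. interest=⌊404773·90/10000⌋=3642; principal=19587-3642=15945; balance=404773-15945=388828
15. interest=⌊388828·90/10000⌋=3499; principal=19587-3499=16088; balance=388828-16088=372740
16. interest=⌊372740·90/10000⌋=3354; principal=19587-3354=16233; balance=372740-16233=356507
17. interest=⌊356507·90/10000⌋=3208; principal=19587-3208=16379; balance=356507-16379=340128
18. interest=⌊340128·90/10000⌋=3061; principal=19587-3061=16526; balance=340128-16526=323602
19. interest=⌊323602·90/10000⌋=2912; principal=19587-2912=16675; balance=323602-16675=306927
20. interest=⌊306927·90/10000⌋=2762; principal=19587-2762=16825; balance=306927-16825=290102
21. interest=⌊290102·90/10000⌋=2610; principal=19587-2610=16977; balance=290102-16977=273125
22. interest=⌊273125·90/10000⌋=2458; principal=19587-2458=17129; balance=273125-17129=255996
23. interest=⌊255996·90/10000⌋=2303; principal=19587-2303=17284; balance=255996-17284=238712
24. interest=⌊238712·90/10000⌋=2148; principal=19587-2148=17439; balance=238712-17439=221273
25. interest=⌊221273·90/10000⌋=1991; principal=19587-1991=17596; balance=221273-17596=203677
26. interest=⌊203677·90/10000⌋=1833; principal=19587-1833=17754; balance=203677-17754=185923
27. interest=⌊185923·90/10000⌋=1673; principal=19587-1673=17914; balance=185923-17914=168009
28. interest=⌊168009·90/10000⌋=1512; principal=19587-1512=18075; balance=168009-18075=149934

1 5396 14191 585368
2 5268 14319 571049
3 5139 14448 556601
4 5009 14578 542023
5 4878 14709 527314
6 4745 14842 512472
7 4612 14975 497497
8 4477 15110 482387
9 4341 15246 467141
10 4204 15383 451758
11 4065 15522 436236
12 3926 15661 420575
13 3785 15802 404773
14 3642 15945 388828
15 3499 16088 372740
16 3354 16233 356507
17 3208 16379 340128
18 3061 16526 323602
19 2912 16675 306927
20 2762 16825 290102
21 2610 16977 273125
22 2458 17129 255996
23 2303 17284 238712
24 2148 17439 221273
25 1991 17596 203677
26 1833 17754 185923
27 1673 17914 168009
28 1512 18075 149934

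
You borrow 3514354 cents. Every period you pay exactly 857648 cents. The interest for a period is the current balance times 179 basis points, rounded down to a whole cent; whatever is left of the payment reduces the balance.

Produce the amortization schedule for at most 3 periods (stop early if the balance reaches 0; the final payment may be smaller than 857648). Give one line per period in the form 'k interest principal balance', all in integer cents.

1. interest=⌊3514354·179/10000⌋=62906; principal=857648-62906=794742; balance=3514354-794742=2719612
2. interest=⌊2719612·179/10000⌋=48681; principal=857648-48681=808967; balance=2719612-808967=1910645
3. interest=⌊1910645·179/10000⌋=34200; principal=857648-34200=823448; balance=1910645-823448=1087197

1 62906 794742 2719612
2 48681 808967 1910645
3 34200 823448 1087197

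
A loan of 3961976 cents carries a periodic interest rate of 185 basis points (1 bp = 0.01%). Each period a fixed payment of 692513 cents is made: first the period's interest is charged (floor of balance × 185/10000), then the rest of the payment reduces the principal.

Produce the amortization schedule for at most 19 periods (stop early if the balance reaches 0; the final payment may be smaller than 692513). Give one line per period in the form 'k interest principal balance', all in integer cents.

1. interest=⌊3961976·185/10000⌋=73296; principal=692513-73296=619217; balance=3961976-619217=3342759
2. interest=⌊3342759·185/10000⌋=61841; principal=692513-61841=630672; balance=3342759-630672=2712087
3. interest=⌊2712087·185/10000⌋=50173; principal=692513-50173=642340; balance=2712087-642340=2069747
4. interest=⌊2069747·185/10000⌋=38290; principal=692513-38290=654223; balance=2069747-654223=1415524
5. interest=⌊1415524·185/10000⌋=26187; principal=692513-26187=666326; balance=1415524-666326=749198
6. interest=⌊749198·185/10000⌋=13860; principal=692513-13860=678653; balance=749198-678653=70545
7. interest=⌊70545·185/10000⌋=1305; principal=min(692513-1305,70545)=70545; balance=70545-70545=0

1 73296 619217 3342759
2 61841 630672 2712087
3 50173 642340 2069747
4 38290 654223 1415524
5 26187 666326 749198
6 13860 678653 70545
7 1305 70545 0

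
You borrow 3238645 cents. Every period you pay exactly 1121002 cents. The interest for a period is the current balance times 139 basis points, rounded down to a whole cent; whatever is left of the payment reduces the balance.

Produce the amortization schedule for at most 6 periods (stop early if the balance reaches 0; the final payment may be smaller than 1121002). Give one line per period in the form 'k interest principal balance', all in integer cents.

1 45017 1075985 2162660
2 30060 1090942 1071718
3 14896 1071718 0

1. interest=⌊3238645·139/10000⌋=45017; principal=1121002-45017=1075985; balance=3238645-1075985=2162660
2. interest=⌊2162660·139/10000⌋=30060; principal=1121002-30060=1090942; balance=2162660-1090942=1071718
3. interest=⌊1071718·139/10000⌋=14896; principal=min(1121002-14896,1071718)=1071718; balance=1071718-1071718=0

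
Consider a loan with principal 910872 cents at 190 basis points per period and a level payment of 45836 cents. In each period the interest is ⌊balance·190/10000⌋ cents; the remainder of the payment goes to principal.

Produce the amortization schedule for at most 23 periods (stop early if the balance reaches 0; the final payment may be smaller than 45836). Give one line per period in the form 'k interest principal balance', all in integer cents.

1. interest=⌊910872·190/10000⌋=17306; principal=45836-17306=28530; balance=910872-28530=882342
2. interest=⌊882342·190/10000⌋=16764; principal=45836-16764=29072; balance=882342-29072=853270
3. interest=⌊853270·190/10000⌋=16212; principal=45836-16212=29624; balance=853270-29624=823646
4. interest=⌊823646·190/10000⌋=15649; principal=45836-15649=30187; balance=823646-30187=793459
5. interest=⌊793459·190/10000⌋=15075; principal=45836-15075=30761; balance=793459-30761=762698
6. interest=⌊762698·190/10000⌋=14491; principal=45836-14491=31345; balance=762698-31345=731353
7. interest=⌊731353·190/10000⌋=13895; principal=45836-13895=31941; balance=731353-31941=699412
8. interest=⌊699412·190/10000⌋=13288; principal=45836-13288=32548; balance=699412-32548=666864
9. interest=⌊666864·190/10000⌋=12670; principal=45836-12670=33166; balance=666864-33166=633698
10. interest=⌊633698·190/10000⌋=12040; principal=45836-12040=33796; balance=633698-33796=599902
11. interest=⌊599902·190/10000⌋=11398; principal=45836-11398=34438; balance=599902-34438=565464
12. interest=⌊565464·190/10000⌋=10743; principal=45836-10743=35093; balance=565464-35093=530371
13. interest=⌊530371·190/10000⌋=10077; principal=45836-10077=35759; balance=530371-35759=494612
14. interest=⌊494612·190/10000⌋=9397; principal=45836-9397=36439; balance=494612-36439=458173
15. interest=⌊458173·190/10000⌋=8705; principal=45836-8705=37131; balance=458173-37131=421042
16. interest=⌊421042·190/10000⌋=7999; principal=45836-7999=37837; balance=421042-37837=383205
17. interest=⌊383205·190/10000⌋=7280; principal=45836-7280=38556; balance=383205-38556=344649
18. interest=⌊344649·190/10000⌋=6548; principal=45836-6548=39288; balance=344649-39288=305361
19. interest=⌊305361·190/10000⌋=5801; principal=45836-5801=40035; balance=305361-40035=265326
20. interest=⌊265326·190/10000⌋=5041; principal=45836-5041=40795; balance=265326-40795=224531
21. interest=⌊224531·190/10000⌋=4266; principal=45836-4266=41570; balance=224531-41570=182961
22. interest=⌊182961·190/10000⌋=3476; principal=45836-3476=42360; balance=182961-42360=140601
23. interest=⌊140601·190/10000⌋=2671; principal=45836-2671=43165; balance=140601-43165=97436

1 17306 28530 882342
2 16764 29072 853270
3 16212 29624 823646
4 15649 30187 793459
5 15075 30761 762698
6 14491 31345 731353
7 13895 31941 699412
8 13288 32548 666864
9 12670 33166 633698
10 12040 33796 599902
11 11398 34438 565464
12 10743 35093 530371
13 10077 35759 494612
14 9397 36439 458173
15 8705 37131 421042
16 7999 37837 383205
17 7280 38556 344649
18 6548 39288 305361
19 5801 40035 265326
20 5041 40795 224531
21 4266 41570 182961
22 3476 42360 140601
23 2671 43165 97436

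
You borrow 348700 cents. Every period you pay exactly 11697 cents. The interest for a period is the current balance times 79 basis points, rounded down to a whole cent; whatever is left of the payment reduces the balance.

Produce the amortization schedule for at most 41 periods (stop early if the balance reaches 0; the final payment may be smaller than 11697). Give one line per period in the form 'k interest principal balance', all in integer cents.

1 2754 8943 339757
2 2684 9013 330744
3 2612 9085 321659
4 2541 9156 312503
5 2468 9229 303274
6 2395 9302 293972
7 2322 9375 284597
8 2248 9449 275148
9 2173 9524 265624
10 2098 9599 256025
11 2022 9675 246350
12 1946 9751 236599
13 1869 9828 226771
14 1791 9906 216865
15 1713 9984 206881
16 1634 10063 196818
17 1554 10143 186675
18 1474 10223 176452
19 1393 10304 166148
20 1312 10385 155763
21 1230 10467 145296
22 1147 10550 134746
23 1064 10633 124113
24 980 10717 113396
25 895 10802 102594
26 810 10887 91707
27 724 10973 80734
28 637 11060 69674
29 550 11147 58527
30 462 11235 47292
31 373 11324 35968
32 284 11413 24555
33 193 11504 13051
34 103 11594 1457
35 11 1457 0

1. interest=⌊348700·79/10000⌋=2754; principal=11697-2754=8943; balance=348700-8943=339757
2. interest=⌊339757·79/10000⌋=2684; principal=11697-2684=9013; balance=339757-9013=330744
3. interest=⌊330744·79/10000⌋=2612; principal=11697-2612=9085; balance=330744-9085=321659
4. interest=⌊321659·79/10000⌋=2541; principal=11697-2541=9156; balance=321659-9156=312503
5. interest=⌊312503·79/10000⌋=2468; principal=11697-2468=9229; balance=312503-9229=303274
6. interest=⌊303274·79/10000⌋=2395; principal=11697-2395=9302; balance=303274-9302=293972
7. interest=⌊293972·79/10000⌋=2322; principal=11697-2322=9375; balance=293972-9375=284597
8. interest=⌊284597·79/10000⌋=2248; principal=11697-2248=9449; balance=284597-9449=275148
9. interest=⌊275148·79/10000⌋=2173; principal=11697-2173=9524; balance=275148-9524=265624
10. interest=⌊265624·79/10000⌋=2098; principal=11697-2098=9599; balance=265624-9599=256025
11. interest=⌊256025·79/10000⌋=2022; principal=11697-2022=9675; balance=256025-9675=246350
12. interest=⌊246350·79/10000⌋=1946; principal=11697-1946=9751; balance=246350-9751=236599
13. interest=⌊236599·79/10000⌋=1869; principal=11697-1869=9828; balance=236599-9828=226771
14. interest=⌊226771·79/10000⌋=1791; principal=11697-1791=9906; balance=226771-9906=216865
15. interest=⌊216865·79/10000⌋=1713; principal=11697-1713=9984; balance=216865-9984=206881
16. interest=⌊206881·79/10000⌋=1634; principal=11697-1634=10063; balance=206881-10063=196818
17. interest=⌊196818·79/10000⌋=1554; principal=11697-1554=10143; balance=196818-10143=186675
18. interest=⌊186675·79/10000⌋=1474; principal=11697-1474=10223; balance=186675-10223=176452
19. interest=⌊176452·79/10000⌋=1393; principal=11697-1393=10304; balance=176452-10304=166148
20. interest=⌊166148·79/10000⌋=1312; principal=11697-1312=10385; balance=166148-10385=155763
21. interest=⌊155763·79/10000⌋=1230; principal=11697-1230=10467; balance=155763-10467=145296
22. interest=⌊145296·79/10000⌋=1147; principal=11697-1147=10550; balance=145296-10550=134746
23. interest=⌊134746·79/10000⌋=1064; principal=11697-1064=10633; balance=134746-10633=124113
24. interest=⌊124113·79/10000⌋=980; principal=11697-980=10717; balance=124113-10717=113396
25. interest=⌊113396·79/10000⌋=895; principal=11697-895=10802; balance=113396-10802=102594
26. interest=⌊102594·79/10000⌋=810; principal=11697-810=10887; balance=102594-10887=91707
27. interest=⌊91707·79/10000⌋=724; principal=11697-724=10973; balance=91707-10973=80734
28. interest=⌊80734·79/10000⌋=637; principal=11697-637=11060; balance=80734-11060=69674
29. interest=⌊69674·79/10000⌋=550; principal=11697-550=11147; balance=69674-11147=58527
30. interest=⌊58527·79/10000⌋=462; principal=11697-462=11235; balance=58527-11235=47292
31. interest=⌊47292·79/10000⌋=373; principal=11697-373=11324; balance=47292-11324=35968
32. interest=⌊35968·79/10000⌋=284; principal=11697-284=11413; balance=35968-11413=24555
33. interest=⌊24555·79/10000⌋=193; principal=11697-193=11504; balance=24555-11504=13051
34. interest=⌊13051·79/10000⌋=103; principal=11697-103=11594; balance=13051-11594=1457
35. interest=⌊1457·79/10000⌋=11; principal=min(11697-11,1457)=1457; balance=1457-1457=0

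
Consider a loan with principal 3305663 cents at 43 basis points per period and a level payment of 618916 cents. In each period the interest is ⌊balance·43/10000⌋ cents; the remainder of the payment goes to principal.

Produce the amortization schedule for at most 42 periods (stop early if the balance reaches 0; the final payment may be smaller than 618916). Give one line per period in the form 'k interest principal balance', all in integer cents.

1 14214 604702 2700961
2 11614 607302 2093659
3 9002 609914 1483745
4 6380 612536 871209
5 3746 615170 256039
6 1100 256039 0

1. interest=⌊3305663·43/10000⌋=14214; principal=618916-14214=604702; balance=3305663-604702=2700961
2. interest=⌊2700961·43/10000⌋=11614; principal=618916-11614=607302; balance=2700961-607302=2093659
3. interest=⌊2093659·43/10000⌋=9002; principal=618916-9002=609914; balance=2093659-609914=1483745
4. interest=⌊1483745·43/10000⌋=6380; principal=618916-6380=612536; balance=1483745-612536=871209
5. interest=⌊871209·43/10000⌋=3746; principal=618916-3746=615170; balance=871209-615170=256039
6. interest=⌊256039·43/10000⌋=1100; principal=min(618916-1100,256039)=256039; balance=256039-256039=0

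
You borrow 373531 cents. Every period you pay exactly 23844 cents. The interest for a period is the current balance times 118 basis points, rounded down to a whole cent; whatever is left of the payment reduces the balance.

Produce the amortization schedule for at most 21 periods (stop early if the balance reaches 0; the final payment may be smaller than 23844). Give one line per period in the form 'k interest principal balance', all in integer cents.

1 4407 19437 354094
2 4178 19666 334428
3 3946 19898 314530
4 3711 20133 294397
5 3473 20371 274026
6 3233 20611 253415
7 2990 20854 232561
8 2744 21100 211461
9 2495 21349 190112
10 2243 21601 168511
11 1988 21856 146655
12 1730 22114 124541
13 1469 22375 102166
14 1205 22639 79527
15 938 22906 56621
16 668 23176 33445
17 394 23450 9995
18 117 9995 0

1. interest=⌊373531·118/10000⌋=4407; principal=23844-4407=19437; balance=373531-19437=354094
2. interest=⌊354094·118/10000⌋=4178; principal=23844-4178=19666; balance=354094-19666=334428
3. interest=⌊334428·118/10000⌋=3946; principal=23844-3946=19898; balance=334428-19898=314530
4. interest=⌊314530·118/10000⌋=3711; principal=23844-3711=20133; balance=314530-20133=294397
5. interest=⌊294397·118/10000⌋=3473; principal=23844-3473=20371; balance=294397-20371=274026
6. interest=⌊274026·118/10000⌋=3233; principal=23844-3233=20611; balance=274026-20611=253415
7. interest=⌊253415·118/10000⌋=2990; principal=23844-2990=20854; balance=253415-20854=232561
8. interest=⌊232561·118/10000⌋=2744; principal=23844-2744=21100; balance=232561-21100=211461
9. interest=⌊211461·118/10000⌋=2495; principal=23844-2495=21349; balance=211461-21349=190112
10. interest=⌊190112·118/10000⌋=2243; principal=23844-2243=21601; balance=190112-21601=168511
11. interest=⌊168511·118/10000⌋=1988; principal=23844-1988=21856; balance=168511-21856=146655
12. interest=⌊146655·118/10000⌋=1730; principal=23844-1730=22114; balance=146655-22114=124541
13. interest=⌊124541·118/10000⌋=1469; principal=23844-1469=22375; balance=124541-22375=102166
14. interest=⌊102166·118/10000⌋=1205; principal=23844-1205=22639; balance=102166-22639=79527
15. interest=⌊79527·118/10000⌋=938; principal=23844-938=22906; balance=79527-22906=56621
16. interest=⌊56621·118/10000⌋=668; principal=23844-668=23176; balance=56621-23176=33445
17. interest=⌊33445·118/10000⌋=394; principal=23844-394=23450; balance=33445-23450=9995
18. interest=⌊9995·118/10000⌋=117; principal=min(23844-117,9995)=9995; balance=9995-9995=0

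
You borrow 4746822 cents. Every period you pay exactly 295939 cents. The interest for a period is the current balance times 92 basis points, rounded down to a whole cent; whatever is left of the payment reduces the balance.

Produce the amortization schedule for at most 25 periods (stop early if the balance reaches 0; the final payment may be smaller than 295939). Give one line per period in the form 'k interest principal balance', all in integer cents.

1 43670 252269 4494553
2 41349 254590 4239963
3 39007 256932 3983031
4 36643 259296 3723735
5 34258 261681 3462054
6 31850 264089 3197965
7 29421 266518 2931447
8 26969 268970 2662477
9 24494 271445 2391032
10 21997 273942 2117090
11 19477 276462 1840628
12 16933 279006 1561622
13 14366 281573 1280049
14 11776 284163 995886
15 9162 286777 709109
16 6523 289416 419693
17 3861 292078 127615
18 1174 127615 0

1. interest=⌊4746822·92/10000⌋=43670; principal=295939-43670=252269; balance=4746822-252269=4494553
2. interest=⌊4494553·92/10000⌋=41349; principal=295939-41349=254590; balance=4494553-254590=4239963
3. interest=⌊4239963·92/10000⌋=39007; principal=295939-39007=256932; balance=4239963-256932=3983031
4. interest=⌊3983031·92/10000⌋=36643; principal=295939-36643=259296; balance=3983031-259296=3723735
5. interest=⌊3723735·92/10000⌋=34258; principal=295939-34258=261681; balance=3723735-261681=3462054
6. interest=⌊3462054·92/10000⌋=31850; principal=295939-31850=264089; balance=3462054-264089=3197965
7. interest=⌊3197965·92/10000⌋=29421; principal=295939-29421=266518; balance=3197965-266518=2931447
8. interest=⌊2931447·92/10000⌋=26969; principal=295939-26969=268970; balance=2931447-268970=2662477
9. interest=⌊2662477·92/10000⌋=24494; principal=295939-24494=271445; balance=2662477-271445=2391032
10. interest=⌊2391032·92/10000⌋=21997; principal=295939-21997=273942; balance=2391032-273942=2117090
11. interest=⌊2117090·92/10000⌋=19477; principal=295939-19477=276462; balance=2117090-276462=1840628
12. interest=⌊1840628·92/10000⌋=16933; principal=295939-16933=279006; balance=1840628-279006=1561622
13. interest=⌊1561622·92/10000⌋=14366; principal=295939-14366=281573; balance=1561622-281573=1280049
14. interest=⌊1280049·92/10000⌋=11776; principal=295939-11776=284163; balance=1280049-284163=995886
15. interest=⌊995886·92/10000⌋=9162; principal=295939-9162=286777; balance=995886-286777=709109
16. interest=⌊709109·92/10000⌋=6523; principal=295939-6523=289416; balance=709109-289416=419693
17. interest=⌊419693·92/10000⌋=3861; principal=295939-3861=292078; balance=419693-292078=127615
18. interest=⌊127615·92/10000⌋=1174; principal=min(295939-1174,127615)=127615; balance=127615-127615=0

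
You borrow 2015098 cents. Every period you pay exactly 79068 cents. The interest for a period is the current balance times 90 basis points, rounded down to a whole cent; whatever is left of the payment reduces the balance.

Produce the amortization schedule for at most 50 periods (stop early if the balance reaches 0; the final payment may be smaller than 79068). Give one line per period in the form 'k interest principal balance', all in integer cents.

1. interest=⌊2015098·90/10000⌋=18135; principal=79068-18135=60933; balance=2015098-60933=1954165
2. interest=⌊1954165·90/10000⌋=17587; principal=79068-17587=61481; balance=1954165-61481=1892684
3. interest=⌊1892684·90/10000⌋=17034; principal=79068-17034=62034; balance=1892684-62034=1830650
4. interest=⌊1830650·90/10000⌋=16475; principal=79068-16475=62593; balance=1830650-62593=1768057
5. interest=⌊1768057·90/10000⌋=15912; principal=79068-15912=63156; balance=1768057-63156=1704901
6. interest=⌊1704901·90/10000⌋=15344; principal=79068-15344=63724; balance=1704901-63724=1641177
7. interest=⌊1641177·90/10000⌋=14770; principal=79068-14770=64298; balance=1641177-64298=1576879
8. interest=⌊1576879·90/10000⌋=14191; principal=79068-14191=64877; balance=1576879-64877=1512002
9. interest=⌊1512002·90/10000⌋=13608; principal=79068-13608=65460; balance=1512002-65460=1446542
10. interest=⌊1446542·90/10000⌋=13018; principal=79068-13018=66050; balance=1446542-66050=1380492
11. interest=⌊1380492·90/10000⌋=12424; principal=79068-12424=66644; balance=1380492-66644=1313848
12. interest=⌊1313848·90/10000⌋=11824; principal=79068-11824=67244; balance=1313848-67244=1246604
13. interest=⌊1246604·90/10000⌋=11219; principal=79068-11219=67849; balance=1246604-67849=1178755
14. interest=⌊1178755·90/10000⌋=10608; principal=79068-10608=68460; balance=1178755-68460=1110295
15. interest=⌊1110295·90/10000⌋=9992; principal=79068-9992=69076; balance=1110295-69076=1041219
16. interest=⌊1041219·90/10000⌋=9370; principal=79068-9370=69698; balance=1041219-69698=971521
17. interest=⌊971521·90/10000⌋=8743; principal=79068-8743=70325; balance=971521-70325=901196
18. interest=⌊901196·90/10000⌋=8110; principal=79068-8110=70958; balance=901196-70958=830238
19. interest=⌊830238·90/10000⌋=7472; principal=79068-7472=71596; balance=830238-71596=758642
20. interest=⌊758642·90/10000⌋=6827; principal=79068-6827=72241; balance=758642-72241=686401
21. interest=⌊686401·90/10000⌋=6177; principal=79068-6177=72891; balance=686401-72891=613510
22. interest=⌊613510·90/10000⌋=5521; principal=79068-5521=73547; balance=613510-73547=539963
23. interest=⌊539963·90/10000⌋=4859; principal=79068-4859=74209; balance=539963-74209=465754
24. interest=⌊465754·90/10000⌋=4191; principal=79068-4191=74877; balance=465754-74877=390877
25. interest=⌊390877·90/10000⌋=3517; principal=79068-3517=75551; balance=390877-75551=315326
26. interest=⌊315326·90/10000⌋=2837; principal=79068-2837=76231; balance=315326-76231=239095
27. interest=⌊239095·90/10000⌋=2151; principal=79068-2151=76917; balance=239095-76917=162178
28. interest=⌊162178·90/10000⌋=1459; principal=79068-1459=77609; balance=162178-77609=84569
29. interest=⌊84569·90/10000⌋=761; principal=79068-761=78307; balance=84569-78307=6262
30. interest=⌊6262·90/10000⌋=56; principal=min(79068-56,6262)=6262; balance=6262-6262=0

1 18135 60933 1954165
2 17587 61481 1892684
3 17034 62034 1830650
4 16475 62593 1768057
5 15912 63156 1704901
6 15344 63724 1641177
7 14770 64298 1576879
8 14191 64877 1512002
9 13608 65460 1446542
10 13018 66050 1380492
11 12424 66644 1313848
12 11824 67244 1246604
13 11219 67849 1178755
14 10608 68460 1110295
15 9992 69076 1041219
16 9370 69698 971521
17 8743 70325 901196
18 8110 70958 830238
19 7472 71596 758642
20 6827 72241 686401
21 6177 72891 613510
22 5521 73547 539963
23 4859 74209 465754
24 4191 74877 390877
25 3517 75551 315326
26 2837 76231 239095
27 2151 76917 162178
28 1459 77609 84569
29 761 78307 6262
30 56 6262 0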